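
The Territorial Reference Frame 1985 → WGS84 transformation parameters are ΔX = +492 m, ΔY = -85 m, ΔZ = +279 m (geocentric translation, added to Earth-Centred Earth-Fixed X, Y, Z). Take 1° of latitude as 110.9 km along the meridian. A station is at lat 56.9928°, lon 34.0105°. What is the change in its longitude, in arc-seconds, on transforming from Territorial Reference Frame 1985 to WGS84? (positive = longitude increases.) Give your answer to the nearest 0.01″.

sin φ = 0.838602, cos φ = 0.544744, sin λ = 0.559345, cos λ = 0.828935.
East component: ΔE = −sin λ·ΔX + cos λ·ΔY = −(0.559345)(492) + (0.828935)(-85) = -345.66 m.
1° of latitude spans 110900 m; at latitude φ, 1° of longitude spans that × cos φ = 60412.2 m, so Δλ = -345.66 / 60412.2 × 3600 = -20.598″.

Δλ = -20.60″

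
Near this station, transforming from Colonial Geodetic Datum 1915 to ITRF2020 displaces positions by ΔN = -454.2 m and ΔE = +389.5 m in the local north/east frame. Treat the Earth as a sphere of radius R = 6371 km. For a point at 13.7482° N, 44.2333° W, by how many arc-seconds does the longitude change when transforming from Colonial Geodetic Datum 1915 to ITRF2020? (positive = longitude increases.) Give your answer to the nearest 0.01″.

At latitude 13.7482°, cos φ = 0.971350.
One radian of longitude at latitude φ spans R cos φ, so Δλ = ΔE / (R cos φ) = 389.5 / (6371000 × 0.971350) = 6.2940e-05 rad = 12.982″.

Δλ = 12.98″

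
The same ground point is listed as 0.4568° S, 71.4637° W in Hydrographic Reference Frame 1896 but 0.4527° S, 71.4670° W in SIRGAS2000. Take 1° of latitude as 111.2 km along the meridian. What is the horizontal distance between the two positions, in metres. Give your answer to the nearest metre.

585 m

Δφ = -0.4527° − -0.4568° = +0.0041°; Δλ = -71.4670° − -71.4637° = -0.0033°.
ΔN = Δφ × 111200 = 455.9 m; ΔE = Δλ × 111200 × cos(-0.4568°) = -0.0033 × 111200 × 0.999968 = -366.9 m.
Distance = √(ΔE² + ΔN²) = √((-366.9)² + 455.9²) = 585.2 m.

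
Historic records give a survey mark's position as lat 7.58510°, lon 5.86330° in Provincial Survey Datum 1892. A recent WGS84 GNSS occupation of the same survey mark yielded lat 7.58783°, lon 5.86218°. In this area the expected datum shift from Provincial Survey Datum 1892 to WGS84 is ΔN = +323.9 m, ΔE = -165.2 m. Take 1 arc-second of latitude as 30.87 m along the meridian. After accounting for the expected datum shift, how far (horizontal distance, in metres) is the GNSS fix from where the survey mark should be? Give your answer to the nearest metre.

47 m

Observed coordinate differences: Δφ = +0.00273°, Δλ = -0.00112°.
Converting to metres (1° lat = 111132 m, cos φ = 0.991250): observed ΔN = 303.4 m, observed ΔE = -123.4 m.
Subtracting the expected shift leaves a residual of 303.4 − (323.9) = -20.5 m north and -123.4 − (-165.2) = 41.8 m east.
Residual distance = √((-20.5)² + 41.8²) = 46.6 m.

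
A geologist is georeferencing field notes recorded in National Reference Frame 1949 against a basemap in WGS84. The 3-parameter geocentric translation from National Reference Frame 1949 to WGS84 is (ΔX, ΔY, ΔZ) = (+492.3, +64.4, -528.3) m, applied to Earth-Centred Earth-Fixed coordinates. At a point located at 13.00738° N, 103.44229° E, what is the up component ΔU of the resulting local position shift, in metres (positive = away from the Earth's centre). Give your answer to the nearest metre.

At φ = 13.00738°, λ = 103.44229°: sin φ = 0.225077, cos φ = 0.974341, sin λ = 0.972605, cos λ = -0.232466.
ΔU = cos φ cos λ·ΔX + cos φ sin λ·ΔY + sin φ·ΔZ = (0.974341)(-0.232466)(492.3) + (0.974341)(0.972605)(64.4) + (0.225077)(-528.3) = -169.39 m.

ΔU = -169 m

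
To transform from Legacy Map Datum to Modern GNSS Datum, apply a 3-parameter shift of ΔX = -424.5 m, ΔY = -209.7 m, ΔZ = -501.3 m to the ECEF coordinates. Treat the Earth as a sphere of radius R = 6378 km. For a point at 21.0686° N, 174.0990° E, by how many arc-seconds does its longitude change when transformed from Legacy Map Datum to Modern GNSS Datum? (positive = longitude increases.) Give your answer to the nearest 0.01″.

sin φ = 0.359485, cos φ = 0.933151, sin λ = 0.102810, cos λ = -0.994701.
East component: ΔE = −sin λ·ΔX + cos λ·ΔY = −(0.102810)(-424.5) + (-0.994701)(-209.7) = 252.23 m.
1° of latitude spans πR/180 = 111317 m; at latitude φ, 1° of longitude spans that × cos φ = 103875.6 m, so Δλ = 252.23 / 103875.6 × 3600 = 8.742″.

Δλ = 8.74″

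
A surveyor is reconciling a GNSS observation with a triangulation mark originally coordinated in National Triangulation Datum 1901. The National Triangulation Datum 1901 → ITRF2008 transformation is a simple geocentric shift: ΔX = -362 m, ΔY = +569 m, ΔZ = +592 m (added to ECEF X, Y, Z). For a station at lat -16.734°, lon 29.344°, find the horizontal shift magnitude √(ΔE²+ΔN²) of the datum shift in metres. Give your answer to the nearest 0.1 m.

873.5 m

The local east axis at (φ, λ) is (−sin λ, cos λ, 0), so ΔE = −sin(29.344°)·(-362) + cos(29.344°)·569 = 673.39 m.
The local north axis is (−sin φ cos λ, −sin φ sin λ, cos φ), giving ΔN = -90.857 + 80.286 + 566.930 = 556.36 m.
Horizontal magnitude = √(ΔE² + ΔN²) = √(673.39² + 556.36²) = 873.49 m.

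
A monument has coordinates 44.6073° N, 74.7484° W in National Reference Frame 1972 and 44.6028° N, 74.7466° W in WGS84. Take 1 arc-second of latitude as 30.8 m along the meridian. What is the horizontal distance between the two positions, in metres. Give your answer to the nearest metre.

Δφ = 44.6028° − 44.6073° = -0.0045°; Δλ = -74.7466° − -74.7484° = +0.0018°.
1° of latitude = 3600 × 30.80 = 110880 m.
ΔN = Δφ × 110880 = -499.0 m; ΔE = Δλ × 110880 × cos(44.6073°) = +0.0018 × 110880 × 0.711937 = 142.1 m.
Distance = √(ΔE² + ΔN²) = √(142.1² + (-499.0)²) = 518.8 m.

519 m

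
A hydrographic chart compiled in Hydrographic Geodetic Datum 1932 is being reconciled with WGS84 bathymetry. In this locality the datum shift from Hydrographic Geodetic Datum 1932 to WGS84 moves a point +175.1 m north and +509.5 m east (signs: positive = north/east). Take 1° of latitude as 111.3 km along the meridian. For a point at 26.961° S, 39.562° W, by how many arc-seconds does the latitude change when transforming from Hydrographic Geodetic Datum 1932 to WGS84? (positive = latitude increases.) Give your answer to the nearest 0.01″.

Δφ = 5.66″

1° of latitude = 111.3 km, so Δφ = 175.1 / 111300 = 0.0015732° = 5.664″.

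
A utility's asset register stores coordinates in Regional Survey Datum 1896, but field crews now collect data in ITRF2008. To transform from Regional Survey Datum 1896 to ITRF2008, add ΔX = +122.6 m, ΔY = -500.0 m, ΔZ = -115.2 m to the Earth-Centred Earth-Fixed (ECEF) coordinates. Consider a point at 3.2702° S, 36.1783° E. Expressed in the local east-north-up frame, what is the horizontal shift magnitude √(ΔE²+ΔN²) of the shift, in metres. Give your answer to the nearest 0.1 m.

492.4 m

At φ = -3.2702°, λ = 36.1783°: sin φ = -0.057045, cos φ = 0.998372, sin λ = 0.590300, cos λ = 0.807184.
ΔE = −sin λ·ΔX + cos λ·ΔY = −(0.590300)·(122.6) + (0.807184)·(-500.0) = -475.96 m.
ΔN = −sin φ cos λ·ΔX − sin φ sin λ·ΔY + cos φ·ΔZ = −(-0.057045)(0.807184)(122.6) − (-0.057045)(0.590300)(-500.0) + (0.998372)(-115.2) = -126.20 m.
Horizontal magnitude = √(ΔE² + ΔN²) = √((-475.96)² + (-126.20)²) = 492.41 m.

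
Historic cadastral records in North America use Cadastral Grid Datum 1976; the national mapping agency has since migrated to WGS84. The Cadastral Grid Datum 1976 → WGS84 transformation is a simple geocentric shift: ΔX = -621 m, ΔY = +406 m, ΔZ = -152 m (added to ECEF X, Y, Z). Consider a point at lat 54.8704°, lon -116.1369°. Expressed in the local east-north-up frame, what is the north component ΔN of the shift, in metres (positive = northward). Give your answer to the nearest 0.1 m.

ΔN = -13.1 m

At φ = 54.8704°, λ = -116.1369°: sin φ = 0.817853, cos φ = 0.575428, sin λ = -0.897744, cos λ = -0.440517.
ΔN = −sin φ cos λ·ΔX − sin φ sin λ·ΔY + cos φ·ΔZ = −(0.817853)(-0.440517)(-621) − (0.817853)(-0.897744)(406) + (0.575428)(-152) = -13.10 m.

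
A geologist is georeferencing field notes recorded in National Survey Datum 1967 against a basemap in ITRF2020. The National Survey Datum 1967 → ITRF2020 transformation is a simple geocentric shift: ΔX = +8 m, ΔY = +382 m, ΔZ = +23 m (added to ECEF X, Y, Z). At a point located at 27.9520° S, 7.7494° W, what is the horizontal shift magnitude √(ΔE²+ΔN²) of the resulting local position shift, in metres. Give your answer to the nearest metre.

380 m

The local east axis at (φ, λ) is (−sin λ, cos λ, 0), so ΔE = −sin(-7.7494°)·8 + cos(-7.7494°)·382 = 379.59 m.
The local north axis is (−sin φ cos λ, −sin φ sin λ, cos φ), giving ΔN = 3.716 − 24.144 + 20.317 = -0.11 m.
Horizontal magnitude = √(ΔE² + ΔN²) = √(379.59² + (-0.11)²) = 379.59 m.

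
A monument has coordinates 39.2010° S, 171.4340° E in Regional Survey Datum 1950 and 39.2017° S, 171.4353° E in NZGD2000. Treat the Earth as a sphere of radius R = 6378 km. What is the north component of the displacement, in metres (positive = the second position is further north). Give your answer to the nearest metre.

Δφ = -39.2017° − -39.2010° = -0.0007°; Δλ = 171.4353° − 171.4340° = +0.0013°.
1° along a meridian = πR/180 = 111317 m.
ΔN = Δφ × 111317 = -77.9 m; ΔE = Δλ × 111317 × cos(-39.2010°) = +0.0013 × 111317 × 0.774933 = 112.1 m.

ΔN = -78 m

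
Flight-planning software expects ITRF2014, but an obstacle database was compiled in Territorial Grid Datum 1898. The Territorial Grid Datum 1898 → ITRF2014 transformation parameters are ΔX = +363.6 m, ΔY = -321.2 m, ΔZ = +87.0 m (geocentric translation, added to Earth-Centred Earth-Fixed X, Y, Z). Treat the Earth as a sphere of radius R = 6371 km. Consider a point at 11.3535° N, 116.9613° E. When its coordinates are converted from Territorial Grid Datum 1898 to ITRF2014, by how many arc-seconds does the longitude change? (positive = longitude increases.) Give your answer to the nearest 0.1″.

sin φ = 0.196862, cos φ = 0.980431, sin λ = 0.891313, cos λ = -0.453389.
East component: ΔE = −sin λ·ΔX + cos λ·ΔY = −(0.891313)(363.6) + (-0.453389)(-321.2) = -178.45 m.
1° of latitude spans πR/180 = 111195 m; at latitude φ, 1° of longitude spans that × cos φ = 109019.0 m, so Δλ = -178.45 / 109019.0 × 3600 = -5.893″.

Δλ = -5.9″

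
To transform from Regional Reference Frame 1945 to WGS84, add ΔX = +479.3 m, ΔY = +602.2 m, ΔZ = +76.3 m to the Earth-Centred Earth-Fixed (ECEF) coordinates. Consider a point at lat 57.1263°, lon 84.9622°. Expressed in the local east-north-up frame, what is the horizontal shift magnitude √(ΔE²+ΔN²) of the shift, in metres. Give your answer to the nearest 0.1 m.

The local east axis at (φ, λ) is (−sin λ, cos λ, 0), so ΔE = −sin(84.9622°)·479.3 + cos(84.9622°)·602.2 = -424.57 m.
The local north axis is (−sin φ cos λ, −sin φ sin λ, cos φ), giving ΔN = -35.349 − 503.815 + 41.415 = -497.75 m.
Horizontal magnitude = √(ΔE² + ΔN²) = √((-424.57)² + (-497.75)²) = 654.23 m.

654.2 m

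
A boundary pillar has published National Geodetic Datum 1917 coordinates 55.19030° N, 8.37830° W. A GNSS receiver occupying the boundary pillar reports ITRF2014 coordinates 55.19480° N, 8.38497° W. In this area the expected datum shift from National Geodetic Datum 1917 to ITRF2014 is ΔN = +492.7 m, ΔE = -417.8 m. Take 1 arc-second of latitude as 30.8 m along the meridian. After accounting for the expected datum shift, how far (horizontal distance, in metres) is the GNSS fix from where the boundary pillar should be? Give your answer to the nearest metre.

8 m

Observed coordinate differences: Δφ = +0.00450°, Δλ = -0.00667°.
Converting to metres (1° lat = 110880 m, cos φ = 0.570853): observed ΔN = 499.0 m, observed ΔE = -422.2 m.
Subtracting the expected shift leaves a residual of 499.0 − (492.7) = 6.3 m north and -422.2 − (-417.8) = -4.4 m east.
Residual distance = √(6.3² + (-4.4)²) = 7.6 m.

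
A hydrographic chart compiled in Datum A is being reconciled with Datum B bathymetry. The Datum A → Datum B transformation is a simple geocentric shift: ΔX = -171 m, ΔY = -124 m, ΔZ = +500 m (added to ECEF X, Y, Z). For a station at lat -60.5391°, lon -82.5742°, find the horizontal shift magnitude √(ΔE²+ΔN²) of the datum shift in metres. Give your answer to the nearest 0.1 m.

The local east axis at (φ, λ) is (−sin λ, cos λ, 0), so ΔE = −sin(-82.5742°)·(-171) + cos(-82.5742°)·(-124) = -185.59 m.
The local north axis is (−sin φ cos λ, −sin φ sin λ, cos φ), giving ΔN = -19.243 + 107.060 + 245.915 = 333.73 m.
Horizontal magnitude = √(ΔE² + ΔN²) = √((-185.59)² + 333.73²) = 381.87 m.

381.9 m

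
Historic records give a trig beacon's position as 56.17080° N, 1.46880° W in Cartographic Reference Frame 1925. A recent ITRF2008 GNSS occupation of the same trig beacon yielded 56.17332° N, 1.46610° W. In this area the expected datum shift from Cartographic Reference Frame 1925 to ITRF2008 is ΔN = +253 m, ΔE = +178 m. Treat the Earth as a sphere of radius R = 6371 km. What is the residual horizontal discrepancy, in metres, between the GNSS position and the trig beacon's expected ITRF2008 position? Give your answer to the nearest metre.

Observed coordinate differences: Δφ = +0.00252°, Δλ = +0.00270°.
Converting to metres (1° lat = 111195 m, cos φ = 0.556719): observed ΔN = 280.2 m, observed ΔE = 167.1 m.
Subtracting the expected shift leaves a residual of 280.2 − (253) = 27.2 m north and 167.1 − (178) = -10.9 m east.
Residual distance = √(27.2² + (-10.9)²) = 29.3 m.

29 m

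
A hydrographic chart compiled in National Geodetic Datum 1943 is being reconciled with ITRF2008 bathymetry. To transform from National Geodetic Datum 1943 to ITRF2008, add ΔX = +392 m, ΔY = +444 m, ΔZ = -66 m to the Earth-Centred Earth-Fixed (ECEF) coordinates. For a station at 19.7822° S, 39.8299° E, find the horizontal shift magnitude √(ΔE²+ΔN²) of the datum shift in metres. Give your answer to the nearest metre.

The local east axis at (φ, λ) is (−sin λ, cos λ, 0), so ΔE = −sin(39.8299°)·392 + cos(39.8299°)·444 = 89.89 m.
The local north axis is (−sin φ cos λ, −sin φ sin λ, cos φ), giving ΔN = 101.884 + 96.249 − 62.105 = 136.03 m.
Horizontal magnitude = √(ΔE² + ΔN²) = √(89.89² + 136.03²) = 163.05 m.

163 m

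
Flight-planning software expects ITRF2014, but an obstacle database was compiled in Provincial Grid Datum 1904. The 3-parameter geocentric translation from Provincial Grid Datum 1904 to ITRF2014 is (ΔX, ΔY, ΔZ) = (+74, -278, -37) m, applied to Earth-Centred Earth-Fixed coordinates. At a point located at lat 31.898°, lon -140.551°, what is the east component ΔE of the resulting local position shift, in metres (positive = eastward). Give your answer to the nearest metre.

The local east axis at (φ, λ) is (−sin λ, cos λ, 0), so ΔE = −sin(-140.551°)·74 + cos(-140.551°)·(-278) = 261.69 m.

ΔE = 262 m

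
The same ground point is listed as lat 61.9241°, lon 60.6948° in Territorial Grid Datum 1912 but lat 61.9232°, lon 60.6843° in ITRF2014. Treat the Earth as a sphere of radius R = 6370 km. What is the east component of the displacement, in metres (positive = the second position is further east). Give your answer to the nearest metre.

ΔE = -549 m

Δφ = 61.9232° − 61.9241° = -0.0009°; Δλ = 60.6843° − 60.6948° = -0.0105°.
1° along a meridian = πR/180 = 111177 m.
ΔN = Δφ × 111177 = -100.1 m; ΔE = Δλ × 111177 × cos(61.9241°) = -0.0105 × 111177 × 0.470641 = -549.4 m.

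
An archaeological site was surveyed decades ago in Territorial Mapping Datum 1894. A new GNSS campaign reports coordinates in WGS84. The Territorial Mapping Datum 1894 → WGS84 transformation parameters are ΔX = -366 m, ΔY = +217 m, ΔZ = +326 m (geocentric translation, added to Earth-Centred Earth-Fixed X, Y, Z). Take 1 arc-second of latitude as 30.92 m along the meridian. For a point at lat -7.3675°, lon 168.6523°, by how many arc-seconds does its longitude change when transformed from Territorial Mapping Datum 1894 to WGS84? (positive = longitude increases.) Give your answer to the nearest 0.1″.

sin φ = -0.128233, cos φ = 0.991744, sin λ = 0.196762, cos λ = -0.980451.
East component: ΔE = −sin λ·ΔX + cos λ·ΔY = −(0.196762)(-366) + (-0.980451)(217) = -140.74 m.
1° of latitude spans 3600 × 30.92 = 111312 m; at latitude φ, 1° of longitude spans that × cos φ = 110393.0 m, so Δλ = -140.74 / 110393.0 × 3600 = -4.590″.

Δλ = -4.6″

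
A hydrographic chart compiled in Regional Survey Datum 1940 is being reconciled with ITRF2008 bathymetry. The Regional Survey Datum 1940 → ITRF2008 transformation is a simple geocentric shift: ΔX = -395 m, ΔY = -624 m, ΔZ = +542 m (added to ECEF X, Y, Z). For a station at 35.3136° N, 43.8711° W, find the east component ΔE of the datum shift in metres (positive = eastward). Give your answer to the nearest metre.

ΔE = -724 m

At φ = 35.3136°, λ = -43.8711°: sin φ = 0.578051, cos φ = 0.816000, sin λ = -0.693038, cos λ = 0.720901.
ΔE = −sin λ·ΔX + cos λ·ΔY = −(-0.693038)·(-395) + (0.720901)·(-624) = -723.59 m.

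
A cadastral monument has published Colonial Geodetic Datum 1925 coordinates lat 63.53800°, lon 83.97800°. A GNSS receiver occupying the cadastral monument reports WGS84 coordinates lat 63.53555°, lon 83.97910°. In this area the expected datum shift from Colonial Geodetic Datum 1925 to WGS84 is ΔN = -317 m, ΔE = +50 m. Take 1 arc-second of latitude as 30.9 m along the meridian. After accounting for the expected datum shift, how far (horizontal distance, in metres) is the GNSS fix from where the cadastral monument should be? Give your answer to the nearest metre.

Observed coordinate differences: Δφ = -0.00245°, Δλ = +0.00110°.
Converting to metres (1° lat = 111240 m, cos φ = 0.445604): observed ΔN = -272.5 m, observed ΔE = 54.5 m.
Subtracting the expected shift leaves a residual of -272.5 − (-317) = 44.5 m north and 54.5 − (50) = 4.5 m east.
Residual distance = √(44.5² + 4.5²) = 44.7 m.

45 m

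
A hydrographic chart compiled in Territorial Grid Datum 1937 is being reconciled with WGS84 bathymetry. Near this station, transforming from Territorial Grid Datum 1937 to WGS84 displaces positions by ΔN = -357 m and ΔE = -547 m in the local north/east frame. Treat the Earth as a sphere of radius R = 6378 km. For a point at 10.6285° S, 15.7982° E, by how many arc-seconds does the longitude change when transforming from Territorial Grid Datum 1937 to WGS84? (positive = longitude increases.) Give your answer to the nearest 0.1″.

At latitude -10.6285°, cos φ = 0.982844.
One radian of longitude at latitude φ spans R cos φ, so Δλ = ΔE / (R cos φ) = -547.0 / (6378000 × 0.982844) = -8.7261e-05 rad = -17.999″.

Δλ = -18.0″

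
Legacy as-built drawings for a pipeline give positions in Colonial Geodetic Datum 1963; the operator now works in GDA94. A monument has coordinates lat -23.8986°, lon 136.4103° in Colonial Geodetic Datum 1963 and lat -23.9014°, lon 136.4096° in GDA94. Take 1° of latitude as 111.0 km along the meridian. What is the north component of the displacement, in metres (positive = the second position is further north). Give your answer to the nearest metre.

Δφ = -23.9014° − -23.8986° = -0.0028°; Δλ = 136.4096° − 136.4103° = -0.0007°.
ΔN = Δφ × 111000 = -310.8 m; ΔE = Δλ × 111000 × cos(-23.8986°) = -0.0007 × 111000 × 0.914264 = -71.0 m.

ΔN = -311 m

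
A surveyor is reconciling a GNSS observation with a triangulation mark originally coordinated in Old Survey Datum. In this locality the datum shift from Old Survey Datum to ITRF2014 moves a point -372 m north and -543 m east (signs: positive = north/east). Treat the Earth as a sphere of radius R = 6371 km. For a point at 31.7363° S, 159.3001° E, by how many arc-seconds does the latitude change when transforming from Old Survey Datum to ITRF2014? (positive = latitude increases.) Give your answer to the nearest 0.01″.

On a sphere of radius R, 1 rad of latitude = R, so Δφ = ΔN / R = -372.0 / 6371000 = -5.8390e-05 rad = -12.044″.

Δφ = -12.04″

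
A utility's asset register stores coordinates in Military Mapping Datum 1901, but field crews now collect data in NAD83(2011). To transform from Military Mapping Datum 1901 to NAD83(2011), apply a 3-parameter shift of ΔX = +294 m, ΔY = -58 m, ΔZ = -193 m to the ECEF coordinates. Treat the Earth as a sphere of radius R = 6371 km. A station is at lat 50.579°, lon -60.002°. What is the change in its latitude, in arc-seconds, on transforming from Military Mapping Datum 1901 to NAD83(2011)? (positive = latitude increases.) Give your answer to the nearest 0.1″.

sin φ = 0.772501, cos φ = 0.635014, sin λ = -0.866043, cos λ = 0.499970.
North component: ΔN = −sin φ cos λ·ΔX − sin φ sin λ·ΔY + cos φ·ΔZ = −(0.772501)(0.499970)(294) − (0.772501)(-0.866043)(-58) + (0.635014)(-193) = -274.91 m.
1° of latitude spans πR/180 = 111195 m, so Δφ = -274.91 / 111195 × 3600 = -8.900″.

Δφ = -8.9″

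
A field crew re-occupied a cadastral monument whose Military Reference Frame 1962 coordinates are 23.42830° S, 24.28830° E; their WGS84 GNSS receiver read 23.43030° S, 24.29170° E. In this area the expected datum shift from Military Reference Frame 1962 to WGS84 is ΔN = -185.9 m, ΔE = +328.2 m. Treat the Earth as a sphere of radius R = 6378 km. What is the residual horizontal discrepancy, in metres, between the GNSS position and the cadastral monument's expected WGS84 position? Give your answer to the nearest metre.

41 m

Observed coordinate differences: Δφ = -0.00200°, Δλ = +0.00340°.
Converting to metres (1° lat = 111317 m, cos φ = 0.917558): observed ΔN = -222.6 m, observed ΔE = 347.3 m.
Subtracting the expected shift leaves a residual of -222.6 − (-185.9) = -36.7 m north and 347.3 − (328.2) = 19.1 m east.
Residual distance = √((-36.7)² + 19.1²) = 41.4 m.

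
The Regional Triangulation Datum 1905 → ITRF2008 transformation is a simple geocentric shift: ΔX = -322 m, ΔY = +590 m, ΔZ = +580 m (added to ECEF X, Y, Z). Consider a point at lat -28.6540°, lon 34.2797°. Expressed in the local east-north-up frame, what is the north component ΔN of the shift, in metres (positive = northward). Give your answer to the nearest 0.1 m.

At φ = -28.6540°, λ = 34.2797°: sin φ = -0.479519, cos φ = 0.877531, sin λ = 0.563233, cos λ = 0.826298.
ΔN = −sin φ cos λ·ΔX − sin φ sin λ·ΔY + cos φ·ΔZ = −(-0.479519)(0.826298)(-322) − (-0.479519)(0.563233)(590) + (0.877531)(580) = 540.73 m.

ΔN = 540.7 m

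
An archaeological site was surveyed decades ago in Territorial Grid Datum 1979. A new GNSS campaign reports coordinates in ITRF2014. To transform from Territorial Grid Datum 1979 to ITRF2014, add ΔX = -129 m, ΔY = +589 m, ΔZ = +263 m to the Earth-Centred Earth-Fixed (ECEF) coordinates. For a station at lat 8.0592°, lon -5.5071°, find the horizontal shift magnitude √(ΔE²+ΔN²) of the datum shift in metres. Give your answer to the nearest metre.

The local east axis at (φ, λ) is (−sin λ, cos λ, 0), so ΔE = −sin(-5.5071°)·(-129) + cos(-5.5071°)·589 = 573.90 m.
The local north axis is (−sin φ cos λ, −sin φ sin λ, cos φ), giving ΔN = 18.002 + 7.925 + 260.403 = 286.33 m.
Horizontal magnitude = √(ΔE² + ΔN²) = √(573.90² + 286.33²) = 641.36 m.

641 m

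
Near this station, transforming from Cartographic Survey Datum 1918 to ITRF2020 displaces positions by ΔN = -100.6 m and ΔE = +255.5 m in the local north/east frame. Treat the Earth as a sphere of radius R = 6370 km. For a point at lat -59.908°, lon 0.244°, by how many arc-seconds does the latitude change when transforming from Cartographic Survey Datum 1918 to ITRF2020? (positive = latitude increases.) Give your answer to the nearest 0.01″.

On a sphere of radius R, 1 rad of latitude = R, so Δφ = ΔN / R = -100.6 / 6370000 = -1.5793e-05 rad = -3.257″.

Δφ = -3.26″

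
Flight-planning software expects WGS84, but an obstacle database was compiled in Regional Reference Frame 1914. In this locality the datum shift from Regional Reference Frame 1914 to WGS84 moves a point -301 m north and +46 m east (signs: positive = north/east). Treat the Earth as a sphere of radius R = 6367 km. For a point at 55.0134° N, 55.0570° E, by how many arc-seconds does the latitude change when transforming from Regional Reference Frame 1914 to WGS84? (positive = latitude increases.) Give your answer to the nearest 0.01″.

On a sphere of radius R, 1 rad of latitude = R, so Δφ = ΔN / R = -301.0 / 6367000 = -4.7275e-05 rad = -9.751″.

Δφ = -9.75″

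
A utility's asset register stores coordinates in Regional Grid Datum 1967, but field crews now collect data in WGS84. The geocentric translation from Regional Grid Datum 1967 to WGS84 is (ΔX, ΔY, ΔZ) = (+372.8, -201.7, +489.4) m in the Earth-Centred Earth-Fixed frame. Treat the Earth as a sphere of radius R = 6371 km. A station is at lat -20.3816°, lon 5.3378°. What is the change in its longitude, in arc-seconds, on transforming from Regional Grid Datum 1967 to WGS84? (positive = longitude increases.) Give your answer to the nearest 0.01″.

Δλ = -8.13″

sin φ = -0.348271, cos φ = 0.937394, sin λ = 0.093027, cos λ = 0.995664.
East component: ΔE = −sin λ·ΔX + cos λ·ΔY = −(0.093027)(372.8) + (0.995664)(-201.7) = -235.51 m.
1° of latitude spans πR/180 = 111195 m; at latitude φ, 1° of longitude spans that × cos φ = 104233.4 m, so Δλ = -235.51 / 104233.4 × 3600 = -8.134″.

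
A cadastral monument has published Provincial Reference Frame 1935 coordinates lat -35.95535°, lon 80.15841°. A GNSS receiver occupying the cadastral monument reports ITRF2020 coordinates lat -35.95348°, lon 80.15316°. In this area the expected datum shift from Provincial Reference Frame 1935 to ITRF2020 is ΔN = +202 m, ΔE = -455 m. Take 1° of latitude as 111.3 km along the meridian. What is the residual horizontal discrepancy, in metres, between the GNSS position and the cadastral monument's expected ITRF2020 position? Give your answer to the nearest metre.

Observed coordinate differences: Δφ = +0.00187°, Δλ = -0.00525°.
Converting to metres (1° lat = 111300 m, cos φ = 0.809475): observed ΔN = 208.1 m, observed ΔE = -473.0 m.
Subtracting the expected shift leaves a residual of 208.1 − (202) = 6.1 m north and -473.0 − (-455) = -18.0 m east.
Residual distance = √(6.1² + (-18.0)²) = 19.0 m.

19 m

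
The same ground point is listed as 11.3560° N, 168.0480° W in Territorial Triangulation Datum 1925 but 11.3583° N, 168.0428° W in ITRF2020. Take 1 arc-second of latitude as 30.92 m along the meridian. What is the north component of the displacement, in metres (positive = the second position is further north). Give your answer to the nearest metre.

ΔN = 256 m

Δφ = 11.3583° − 11.3560° = +0.0023°; Δλ = -168.0428° − -168.0480° = +0.0052°.
1° of latitude = 3600 × 30.92 = 111312 m.
ΔN = Δφ × 111312 = 256.0 m; ΔE = Δλ × 111312 × cos(11.3560°) = +0.0052 × 111312 × 0.980423 = 567.5 m.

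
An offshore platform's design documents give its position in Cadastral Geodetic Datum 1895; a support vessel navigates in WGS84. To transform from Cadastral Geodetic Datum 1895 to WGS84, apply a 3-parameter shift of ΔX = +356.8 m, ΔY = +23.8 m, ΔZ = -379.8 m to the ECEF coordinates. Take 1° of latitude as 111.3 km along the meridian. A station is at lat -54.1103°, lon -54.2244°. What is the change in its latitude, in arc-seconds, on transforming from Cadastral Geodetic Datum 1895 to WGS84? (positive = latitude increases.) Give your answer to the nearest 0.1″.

Δφ = -2.2″

sin φ = -0.810147, cos φ = 0.586227, sin λ = -0.811313, cos λ = 0.584612.
North component: ΔN = −sin φ cos λ·ΔX − sin φ sin λ·ΔY + cos φ·ΔZ = −(-0.810147)(0.584612)(356.8) − (-0.810147)(-0.811313)(23.8) + (0.586227)(-379.8) = -69.30 m.
1° of latitude spans 111300 m, so Δφ = -69.30 / 111300 × 3600 = -2.242″.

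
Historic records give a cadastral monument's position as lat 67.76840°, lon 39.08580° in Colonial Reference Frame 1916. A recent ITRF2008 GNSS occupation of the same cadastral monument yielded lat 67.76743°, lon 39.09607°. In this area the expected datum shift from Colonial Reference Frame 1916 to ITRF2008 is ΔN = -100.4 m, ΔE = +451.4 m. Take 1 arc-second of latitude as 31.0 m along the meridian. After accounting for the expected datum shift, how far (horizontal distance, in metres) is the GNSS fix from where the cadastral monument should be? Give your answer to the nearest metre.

19 m

Observed coordinate differences: Δφ = -0.00097°, Δλ = +0.01027°.
Converting to metres (1° lat = 111600 m, cos φ = 0.378351): observed ΔN = -108.3 m, observed ΔE = 433.6 m.
Subtracting the expected shift leaves a residual of -108.3 − (-100.4) = -7.9 m north and 433.6 − (451.4) = -17.8 m east.
Residual distance = √((-7.9)² + (-17.8)²) = 19.4 m.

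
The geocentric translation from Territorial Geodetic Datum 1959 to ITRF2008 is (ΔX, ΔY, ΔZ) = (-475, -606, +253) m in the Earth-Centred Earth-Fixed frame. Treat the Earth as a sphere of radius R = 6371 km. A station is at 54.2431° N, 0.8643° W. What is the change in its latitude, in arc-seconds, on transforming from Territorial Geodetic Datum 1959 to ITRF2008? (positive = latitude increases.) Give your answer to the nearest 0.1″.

Δφ = 17.0″

sin φ = 0.811504, cos φ = 0.584347, sin λ = -0.015084, cos λ = 0.999886.
North component: ΔN = −sin φ cos λ·ΔX − sin φ sin λ·ΔY + cos φ·ΔZ = −(0.811504)(0.999886)(-475) − (0.811504)(-0.015084)(-606) + (0.584347)(253) = 525.84 m.
1° of latitude spans πR/180 = 111195 m, so Δφ = 525.84 / 111195 × 3600 = 17.024″.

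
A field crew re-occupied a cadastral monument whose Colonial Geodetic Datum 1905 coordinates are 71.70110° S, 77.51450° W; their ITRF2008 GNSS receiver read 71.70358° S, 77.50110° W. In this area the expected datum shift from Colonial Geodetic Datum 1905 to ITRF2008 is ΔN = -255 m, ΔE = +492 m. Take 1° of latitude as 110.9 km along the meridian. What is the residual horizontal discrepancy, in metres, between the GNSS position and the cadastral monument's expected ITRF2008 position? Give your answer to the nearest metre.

32 m

Observed coordinate differences: Δφ = -0.00248°, Δλ = +0.01340°.
Converting to metres (1° lat = 110900 m, cos φ = 0.313974): observed ΔN = -275.0 m, observed ΔE = 466.6 m.
Subtracting the expected shift leaves a residual of -275.0 − (-255) = -20.0 m north and 466.6 − (492) = -25.4 m east.
Residual distance = √((-20.0)² + (-25.4)²) = 32.4 m.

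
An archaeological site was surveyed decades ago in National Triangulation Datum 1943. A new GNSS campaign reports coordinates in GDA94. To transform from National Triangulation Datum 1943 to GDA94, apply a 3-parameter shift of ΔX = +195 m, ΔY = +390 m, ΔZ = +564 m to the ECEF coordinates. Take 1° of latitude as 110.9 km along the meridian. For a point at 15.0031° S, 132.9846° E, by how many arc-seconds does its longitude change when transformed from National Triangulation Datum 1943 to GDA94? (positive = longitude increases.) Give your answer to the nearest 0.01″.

sin φ = -0.258871, cos φ = 0.965912, sin λ = 0.731537, cos λ = -0.681802.
East component: ΔE = −sin λ·ΔX + cos λ·ΔY = −(0.731537)(195) + (-0.681802)(390) = -408.55 m.
1° of latitude spans 110900 m; at latitude φ, 1° of longitude spans that × cos φ = 107119.6 m, so Δλ = -408.55 / 107119.6 × 3600 = -13.730″.

Δλ = -13.73″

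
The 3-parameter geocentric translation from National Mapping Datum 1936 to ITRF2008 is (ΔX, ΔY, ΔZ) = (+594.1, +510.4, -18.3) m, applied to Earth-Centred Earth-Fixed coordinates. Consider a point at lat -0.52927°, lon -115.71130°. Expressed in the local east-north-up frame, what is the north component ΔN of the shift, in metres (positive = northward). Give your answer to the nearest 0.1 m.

ΔN = -24.9 m

At φ = -0.52927°, λ = -115.71130°: sin φ = -0.009237, cos φ = 0.999957, sin λ = -0.900991, cos λ = -0.433837.
ΔN = −sin φ cos λ·ΔX − sin φ sin λ·ΔY + cos φ·ΔZ = −(-0.009237)(-0.433837)(594.1) − (-0.009237)(-0.900991)(510.4) + (0.999957)(-18.3) = -24.93 m.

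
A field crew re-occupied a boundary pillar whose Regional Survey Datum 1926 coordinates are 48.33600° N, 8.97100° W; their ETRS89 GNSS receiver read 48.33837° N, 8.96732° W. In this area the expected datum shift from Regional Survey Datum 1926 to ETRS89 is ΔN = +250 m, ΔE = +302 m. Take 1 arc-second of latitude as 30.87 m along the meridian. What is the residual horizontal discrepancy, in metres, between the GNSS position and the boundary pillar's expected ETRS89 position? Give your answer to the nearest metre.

Observed coordinate differences: Δφ = +0.00237°, Δλ = +0.00368°.
Converting to metres (1° lat = 111132 m, cos φ = 0.664761): observed ΔN = 263.4 m, observed ΔE = 271.9 m.
Subtracting the expected shift leaves a residual of 263.4 − (250) = 13.4 m north and 271.9 − (302) = -30.1 m east.
Residual distance = √(13.4² + (-30.1)²) = 33.0 m.

33 m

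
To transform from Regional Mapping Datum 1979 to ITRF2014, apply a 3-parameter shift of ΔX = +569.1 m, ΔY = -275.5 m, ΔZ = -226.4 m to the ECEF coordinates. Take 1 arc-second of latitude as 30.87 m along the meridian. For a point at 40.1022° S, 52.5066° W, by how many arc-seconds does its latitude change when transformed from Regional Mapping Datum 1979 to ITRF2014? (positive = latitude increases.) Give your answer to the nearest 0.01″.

Δφ = 6.18″

sin φ = -0.644153, cos φ = 0.764897, sin λ = -0.793423, cos λ = 0.608670.
North component: ΔN = −sin φ cos λ·ΔX − sin φ sin λ·ΔY + cos φ·ΔZ = −(-0.644153)(0.608670)(569.1) − (-0.644153)(-0.793423)(-275.5) + (0.764897)(-226.4) = 190.76 m.
1° of latitude spans 3600 × 30.87 = 111132 m, so Δφ = 190.76 / 111132 × 3600 = 6.180″.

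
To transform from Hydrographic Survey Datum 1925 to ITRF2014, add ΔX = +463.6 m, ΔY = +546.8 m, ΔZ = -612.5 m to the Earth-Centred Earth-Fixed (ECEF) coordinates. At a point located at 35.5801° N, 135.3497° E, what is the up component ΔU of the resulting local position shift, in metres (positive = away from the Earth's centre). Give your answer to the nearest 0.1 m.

ΔU = -312.1 m

The local up (radial) axis is (cos φ cos λ, cos φ sin λ, sin φ), giving ΔU = -268.235 + 312.535 − 356.377 = -312.08 m.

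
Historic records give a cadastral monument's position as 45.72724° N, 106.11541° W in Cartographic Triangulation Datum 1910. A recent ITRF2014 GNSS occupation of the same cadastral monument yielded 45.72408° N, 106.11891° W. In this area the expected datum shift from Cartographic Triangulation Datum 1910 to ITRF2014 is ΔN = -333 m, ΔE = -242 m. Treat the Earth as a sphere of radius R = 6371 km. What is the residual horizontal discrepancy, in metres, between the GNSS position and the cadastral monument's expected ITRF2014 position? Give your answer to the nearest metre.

35 m

Observed coordinate differences: Δφ = -0.00316°, Δλ = -0.00350°.
Converting to metres (1° lat = 111195 m, cos φ = 0.698075): observed ΔN = -351.4 m, observed ΔE = -271.7 m.
Subtracting the expected shift leaves a residual of -351.4 − (-333) = -18.4 m north and -271.7 − (-242) = -29.7 m east.
Residual distance = √((-18.4)² + (-29.7)²) = 34.9 m.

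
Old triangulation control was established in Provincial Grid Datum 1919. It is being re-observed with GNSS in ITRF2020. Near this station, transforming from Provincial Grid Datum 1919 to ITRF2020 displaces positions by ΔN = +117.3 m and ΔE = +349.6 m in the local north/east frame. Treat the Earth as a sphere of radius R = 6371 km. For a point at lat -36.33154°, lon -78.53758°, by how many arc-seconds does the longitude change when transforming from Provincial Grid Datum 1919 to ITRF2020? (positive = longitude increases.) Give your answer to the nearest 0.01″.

At latitude -36.33154°, cos φ = 0.805602.
One radian of longitude at latitude φ spans R cos φ, so Δλ = ΔE / (R cos φ) = 349.6 / (6371000 × 0.805602) = 6.8115e-05 rad = 14.050″.

Δλ = 14.05″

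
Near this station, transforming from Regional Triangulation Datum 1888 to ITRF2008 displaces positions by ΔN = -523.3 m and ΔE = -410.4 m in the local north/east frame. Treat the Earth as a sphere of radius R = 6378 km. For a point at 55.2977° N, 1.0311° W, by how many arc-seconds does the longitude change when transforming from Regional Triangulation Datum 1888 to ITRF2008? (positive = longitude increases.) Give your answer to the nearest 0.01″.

Δλ = -23.31″

At latitude 55.2977°, cos φ = 0.569313.
One radian of longitude at latitude φ spans R cos φ, so Δλ = ΔE / (R cos φ) = -410.4 / (6378000 × 0.569313) = -1.1302e-04 rad = -23.313″.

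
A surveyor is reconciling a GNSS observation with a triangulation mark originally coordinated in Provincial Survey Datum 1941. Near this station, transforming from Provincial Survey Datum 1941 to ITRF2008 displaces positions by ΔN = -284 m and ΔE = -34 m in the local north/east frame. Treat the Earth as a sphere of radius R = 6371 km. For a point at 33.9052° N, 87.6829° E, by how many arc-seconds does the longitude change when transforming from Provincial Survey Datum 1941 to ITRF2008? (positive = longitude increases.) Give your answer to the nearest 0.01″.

Δλ = -1.33″

At latitude 33.9052°, cos φ = 0.829962.
One radian of longitude at latitude φ spans R cos φ, so Δλ = ΔE / (R cos φ) = -34.0 / (6371000 × 0.829962) = -6.4300e-06 rad = -1.326″.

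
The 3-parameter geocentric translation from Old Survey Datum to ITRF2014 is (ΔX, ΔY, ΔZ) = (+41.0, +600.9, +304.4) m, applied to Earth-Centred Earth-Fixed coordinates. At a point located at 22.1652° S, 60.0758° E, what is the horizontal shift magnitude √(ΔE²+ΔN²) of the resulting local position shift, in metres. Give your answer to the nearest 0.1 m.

553.3 m

The local east axis at (φ, λ) is (−sin λ, cos λ, 0), so ΔE = −sin(60.0758°)·41.0 + cos(60.0758°)·600.9 = 264.23 m.
The local north axis is (−sin φ cos λ, −sin φ sin λ, cos φ), giving ΔN = 7.716 + 196.483 + 281.905 = 486.10 m.
Horizontal magnitude = √(ΔE² + ΔN²) = √(264.23² + 486.10²) = 553.28 m.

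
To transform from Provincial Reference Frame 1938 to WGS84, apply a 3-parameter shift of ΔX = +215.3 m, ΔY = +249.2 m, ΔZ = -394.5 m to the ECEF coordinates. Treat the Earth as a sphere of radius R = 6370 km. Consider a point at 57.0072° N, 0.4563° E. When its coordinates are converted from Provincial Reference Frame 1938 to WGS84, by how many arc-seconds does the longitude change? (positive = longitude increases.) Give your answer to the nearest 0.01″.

Δλ = 14.72″

sin φ = 0.838739, cos φ = 0.544534, sin λ = 0.007964, cos λ = 0.999968.
East component: ΔE = −sin λ·ΔX + cos λ·ΔY = −(0.007964)(215.3) + (0.999968)(249.2) = 247.48 m.
1° of latitude spans πR/180 = 111177 m; at latitude φ, 1° of longitude spans that × cos φ = 60539.9 m, so Δλ = 247.48 / 60539.9 × 3600 = 14.716″.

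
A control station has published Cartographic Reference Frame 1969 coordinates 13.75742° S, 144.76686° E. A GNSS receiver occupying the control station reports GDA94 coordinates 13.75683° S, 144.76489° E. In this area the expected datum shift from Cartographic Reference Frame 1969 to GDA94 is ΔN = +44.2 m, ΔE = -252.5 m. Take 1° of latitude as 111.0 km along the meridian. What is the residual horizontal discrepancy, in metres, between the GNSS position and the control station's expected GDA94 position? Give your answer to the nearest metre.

45 m

Observed coordinate differences: Δφ = +0.00059°, Δλ = -0.00197°.
Converting to metres (1° lat = 111000 m, cos φ = 0.971311): observed ΔN = 65.5 m, observed ΔE = -212.4 m.
Subtracting the expected shift leaves a residual of 65.5 − (44.2) = 21.3 m north and -212.4 − (-252.5) = 40.1 m east.
Residual distance = √(21.3² + 40.1²) = 45.4 m.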